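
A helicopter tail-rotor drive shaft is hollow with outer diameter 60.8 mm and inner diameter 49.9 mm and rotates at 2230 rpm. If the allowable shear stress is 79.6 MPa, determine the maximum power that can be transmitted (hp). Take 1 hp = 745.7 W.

J = π(d_o⁴ − d_i⁴)/32 = π(0.0608⁴ − 0.0499⁴)/32 = 7.329×10^-7 m⁴.
T_max = τ_allow·J/r = 7.96×10^7 × 7.329×10^-7 / 0.0304 = 1919 N·m.
ω = 2π·2230/60 = 233.5 rad/s, so P_max = T_max·ω = 4.481×10^5 W.

601 hp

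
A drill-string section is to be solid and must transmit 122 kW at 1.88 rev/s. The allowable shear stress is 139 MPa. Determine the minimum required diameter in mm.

72.3 mm

ω = 2π·1.88 = 11.81 rad/s, so T = P/ω = 122×10³ / 11.81 = 10330 N·m.
For a solid shaft τ_max = 16T/(πd³), so d = (16T/(π τ_allow))^(1/3) = (16·10330/(π·1.39×10^8))^(1/3) = 0.07233 m.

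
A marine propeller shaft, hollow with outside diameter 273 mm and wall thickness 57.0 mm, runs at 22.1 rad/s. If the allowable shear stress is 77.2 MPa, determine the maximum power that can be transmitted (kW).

6030 kW

J = π(d_o⁴ − d_i⁴)/32 = π(0.273⁴ − 0.159⁴)/32 = 4.826×10^-4 m⁴.
T_max = τ_allow·J/r = 7.72×10^7 × 4.826×10^-4 / 0.137 = 272900 N·m.
ω = 22.1 rad/s, so P_max = T_max·ω = 6.032×10^6 W.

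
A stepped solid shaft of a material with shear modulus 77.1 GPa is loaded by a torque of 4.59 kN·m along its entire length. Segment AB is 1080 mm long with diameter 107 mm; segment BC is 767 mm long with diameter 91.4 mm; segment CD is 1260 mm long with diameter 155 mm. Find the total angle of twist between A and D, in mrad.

J_AB = π(0.107)⁴/32 = 1.29×10^-5 m⁴; J_BC = π(0.0914)⁴/32 = 6.85×10^-6 m⁴; J_CD = π(0.155)⁴/32 = 5.67×10^-5 m⁴.
θ = (T/G)·Σ L_i/J_i = (4590/77.1×10⁹)·(1.08/1.29×10^-5 + 0.767/6.85×10^-6 + 1.26/5.67×10^-5) = 0.01298 rad.

13.0 mrad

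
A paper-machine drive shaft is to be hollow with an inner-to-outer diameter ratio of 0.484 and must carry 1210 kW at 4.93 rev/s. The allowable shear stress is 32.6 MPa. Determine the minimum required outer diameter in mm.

ω = 2π·4.93 = 30.98 rad/s, so T = P/ω = 1210×10³ / 30.98 = 39060 N·m.
For a hollow shaft with d_i/d_o = 0.484: τ_max = 16T/(π d_o³ (1−k⁴)), so d_o = [16T/(π τ_allow (1−k⁴))]^(1/3) = [16·39060/(π·3.26×10^7·0.9451)]^(1/3) = 0.1862 m.

186 mm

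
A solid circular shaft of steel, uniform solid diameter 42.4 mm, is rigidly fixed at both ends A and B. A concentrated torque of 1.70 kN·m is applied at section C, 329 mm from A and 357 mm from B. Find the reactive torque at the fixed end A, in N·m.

With uniform GJ and both ends fixed, compatibility θ_AC = θ_CB gives T_A·a = T_B·b, together with T_A + T_B = T₀.
T_A = T₀·b/(a+b) = 1700·357/686.0 = 884.7 N·m; T_B = 815.3 N·m.

885 N·m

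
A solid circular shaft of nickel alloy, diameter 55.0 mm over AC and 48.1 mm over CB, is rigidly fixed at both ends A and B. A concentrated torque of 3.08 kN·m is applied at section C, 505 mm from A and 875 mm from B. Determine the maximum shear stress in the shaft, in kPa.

Compatibility: T_A·a/J_AC = T_B·b/J_CB with T_A + T_B = T₀.
J_AC = 8.98×10^-7 m⁴, J_CB = 5.26×10^-7 m⁴, so T_A = T₀·(J_AC/a)/((J_AC/a)+(J_CB/b)) = 2303 N·m, T_B = 777.4 N·m.
τ in each portion: τ_AC = 7.05×10^7 Pa, τ_CB = 3.56×10^7 Pa; maximum is in AC.
τ_max = T_AC·r/J = 2303·0.0275/8.98×10^-7 = 7.049×10^7 Pa.

70500 kPa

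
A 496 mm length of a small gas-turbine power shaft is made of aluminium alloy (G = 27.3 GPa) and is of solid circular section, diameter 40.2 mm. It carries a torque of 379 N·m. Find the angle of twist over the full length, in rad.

J = πd⁴/32 = π(0.0402)⁴/32 = 2.564×10^-7 m⁴.
θ = T·L/(G·J) = 379.0 × 0.496 / (27.3×10⁹ × 2.564×10^-7) = 0.02686 rad.

0.0269 rad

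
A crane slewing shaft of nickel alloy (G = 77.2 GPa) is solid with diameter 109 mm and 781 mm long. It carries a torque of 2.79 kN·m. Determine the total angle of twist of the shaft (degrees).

0.117°

J = πd⁴/32 = π(0.109)⁴/32 = 1.386×10^-5 m⁴.
θ = T·L/(G·J) = 2790 × 0.781 / (77.2×10⁹ × 1.386×10^-5) = 2.037×10^-3 rad.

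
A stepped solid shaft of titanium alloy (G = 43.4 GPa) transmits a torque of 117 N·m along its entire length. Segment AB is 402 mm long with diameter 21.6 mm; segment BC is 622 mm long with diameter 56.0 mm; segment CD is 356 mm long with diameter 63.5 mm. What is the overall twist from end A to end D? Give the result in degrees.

3.04°

J_AB = π(0.0216)⁴/32 = 2.14×10^-8 m⁴; J_BC = π(0.0560)⁴/32 = 9.65×10^-7 m⁴; J_CD = π(0.0635)⁴/32 = 1.60×10^-6 m⁴.
θ = (T/G)·Σ L_i/J_i = (117.0/43.4×10⁹)·(0.402/2.14×10^-8 + 0.622/9.65×10^-7 + 0.356/1.60×10^-6) = 0.05305 rad.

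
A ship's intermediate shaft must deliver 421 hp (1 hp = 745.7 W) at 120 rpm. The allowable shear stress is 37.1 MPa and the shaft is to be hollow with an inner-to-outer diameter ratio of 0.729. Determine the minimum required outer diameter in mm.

168 mm

ω = 2π·120/60 = 12.57 rad/s, so T = P/ω = 421×745.7 / 12.57 = 24980 N·m.
For a hollow shaft with d_i/d_o = 0.729: τ_max = 16T/(π d_o³ (1−k⁴)), so d_o = [16T/(π τ_allow (1−k⁴))]^(1/3) = [16·24980/(π·3.71×10^7·0.7176)]^(1/3) = 0.1684 m.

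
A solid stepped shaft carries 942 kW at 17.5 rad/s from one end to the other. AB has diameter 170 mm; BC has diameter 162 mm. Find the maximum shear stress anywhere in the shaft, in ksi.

ω = 17.5 rad/s, so T = P/ω = 942×10³ / 17.50 = 53830 N·m.
Under the same torque, τ_max = 16T/(πd³) is largest where d is smallest — segment BC (d = 162 mm).
τ_max = 16·53830/(π·(0.162)³) = 6.448×10^7 Pa.

9.35 ksi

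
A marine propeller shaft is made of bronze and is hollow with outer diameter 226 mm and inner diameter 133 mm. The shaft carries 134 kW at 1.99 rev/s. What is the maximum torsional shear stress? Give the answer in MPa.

ω = 2π·1.99 = 12.50 rad/s, so T = P/ω = 134×10³ / 12.50 = 10720 N·m.
J = π(d_o⁴ − d_i⁴)/32 = π(0.226⁴ − 0.133⁴)/32 = 2.254×10^-4 m⁴.
τ_max = T·r/J = 10720 × 0.113 / 2.254×10^-4 = 5.373×10^6 Pa.

5.37 MPa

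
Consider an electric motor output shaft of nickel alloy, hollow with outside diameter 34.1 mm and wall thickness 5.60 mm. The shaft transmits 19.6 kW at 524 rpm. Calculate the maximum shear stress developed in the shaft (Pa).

ω = 2π·524/60 = 54.87 rad/s, so T = P/ω = 19.6×10³ / 54.87 = 357.2 N·m.
J = π(d_o⁴ − d_i⁴)/32 = π(0.0341⁴ − 0.0229⁴)/32 = 1.057×10^-7 m⁴.
τ_max = T·r/J = 357.2 × 0.0170 / 1.057×10^-7 = 5.759×10^7 Pa.

5.76e7 Pa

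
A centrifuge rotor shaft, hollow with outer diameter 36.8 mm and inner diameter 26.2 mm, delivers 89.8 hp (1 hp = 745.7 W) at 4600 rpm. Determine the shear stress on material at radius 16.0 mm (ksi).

2.41 ksi

ω = 2π·4600/60 = 481.7 rad/s, so T = P/ω = 89.8×745.7 / 481.7 = 139.0 N·m.
J = π(d_o⁴ − d_i⁴)/32 = π(0.0368⁴ − 0.0262⁴)/32 = 1.338×10^-7 m⁴.
Shear stress varies linearly with radius: τ = T·r/J = 139.0 × 0.0160 / 1.338×10^-7 = 1.662×10^7 Pa.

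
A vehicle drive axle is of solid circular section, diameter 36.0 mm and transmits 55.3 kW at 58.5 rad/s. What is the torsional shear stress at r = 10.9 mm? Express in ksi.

9.06 ksi

ω = 58.5 rad/s, so T = P/ω = 55.3×10³ / 58.50 = 945.3 N·m.
J = πd⁴/32 = π(0.0360)⁴/32 = 1.649×10^-7 m⁴.
Shear stress varies linearly with radius: τ = T·r/J = 945.3 × 0.0109 / 1.649×10^-7 = 6.249×10^7 Pa.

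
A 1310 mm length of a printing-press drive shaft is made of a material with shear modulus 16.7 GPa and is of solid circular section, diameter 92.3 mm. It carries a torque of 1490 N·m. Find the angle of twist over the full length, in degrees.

0.940°

J = πd⁴/32 = π(0.0923)⁴/32 = 7.125×10^-6 m⁴.
θ = T·L/(G·J) = 1490 × 1.31 / (16.7×10⁹ × 7.125×10^-6) = 0.01640 rad.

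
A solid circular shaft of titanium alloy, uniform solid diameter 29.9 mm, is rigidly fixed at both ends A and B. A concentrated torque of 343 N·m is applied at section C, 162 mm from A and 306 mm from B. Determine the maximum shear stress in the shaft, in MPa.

42.7 MPa

With uniform GJ and both ends fixed, compatibility θ_AC = θ_CB gives T_A·a = T_B·b, together with T_A + T_B = T₀.
T_A = T₀·b/(a+b) = 343.0·306/468.0 = 224.3 N·m; T_B = 118.7 N·m.
τ in each portion: τ_AC = 4.27×10^7 Pa, τ_CB = 2.26×10^7 Pa; maximum is in AC.
τ_max = T_AC·r/J = 224.3·0.0149/7.85×10^-8 = 4.273×10^7 Pa.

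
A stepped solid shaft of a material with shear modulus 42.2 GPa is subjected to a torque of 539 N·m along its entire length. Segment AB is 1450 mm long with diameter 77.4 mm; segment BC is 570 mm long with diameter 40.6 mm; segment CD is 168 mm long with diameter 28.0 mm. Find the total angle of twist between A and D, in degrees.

3.90°

J_AB = π(0.0774)⁴/32 = 3.52×10^-6 m⁴; J_BC = π(0.0406)⁴/32 = 2.67×10^-7 m⁴; J_CD = π(0.0280)⁴/32 = 6.03×10^-8 m⁴.
θ = (T/G)·Σ L_i/J_i = (539.0/42.2×10⁹)·(1.45/3.52×10^-6 + 0.570/2.67×10^-7 + 0.168/6.03×10^-8) = 0.06811 rad.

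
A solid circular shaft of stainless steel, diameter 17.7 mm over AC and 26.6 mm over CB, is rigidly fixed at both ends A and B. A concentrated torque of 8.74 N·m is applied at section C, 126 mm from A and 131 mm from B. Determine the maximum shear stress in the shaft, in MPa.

1.96 MPa

Compatibility: T_A·a/J_AC = T_B·b/J_CB with T_A + T_B = T₀.
J_AC = 9.64×10^-9 m⁴, J_CB = 4.92×10^-8 m⁴, so T_A = T₀·(J_AC/a)/((J_AC/a)+(J_CB/b)) = 1.480 N·m, T_B = 7.260 N·m.
τ in each portion: τ_AC = 1.36×10^6 Pa, τ_CB = 1.96×10^6 Pa; maximum is in CB.
τ_max = T_CB·r/J = 7.260·0.0133/4.92×10^-8 = 1.965×10^6 Pa.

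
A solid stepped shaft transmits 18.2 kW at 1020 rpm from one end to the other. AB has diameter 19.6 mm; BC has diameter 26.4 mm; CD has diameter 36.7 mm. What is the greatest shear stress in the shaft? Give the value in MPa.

ω = 2π·1020/60 = 106.8 rad/s, so T = P/ω = 18.2×10³ / 106.8 = 170.4 N·m.
Under the same torque, τ_max = 16T/(πd³) is largest where d is smallest — segment AB (d = 19.6 mm).
τ_max = 16·170.4/(π·(0.0196)³) = 1.153×10^8 Pa.

115 MPa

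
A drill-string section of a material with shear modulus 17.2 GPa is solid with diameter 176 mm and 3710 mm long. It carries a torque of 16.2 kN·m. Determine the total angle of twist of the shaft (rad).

0.0371 rad

J = πd⁴/32 = π(0.176)⁴/32 = 9.420×10^-5 m⁴.
θ = T·L/(G·J) = 16200 × 3.71 / (17.2×10⁹ × 9.420×10^-5) = 0.03709 rad.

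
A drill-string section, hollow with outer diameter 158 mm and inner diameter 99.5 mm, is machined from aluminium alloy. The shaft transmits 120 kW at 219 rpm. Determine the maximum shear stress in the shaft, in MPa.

8.02 MPa

ω = 2π·219/60 = 22.93 rad/s, so T = P/ω = 120×10³ / 22.93 = 5232 N·m.
J = π(d_o⁴ − d_i⁴)/32 = π(0.158⁴ − 0.0995⁴)/32 = 5.156×10^-5 m⁴.
τ_max = T·r/J = 5232 × 0.0790 / 5.156×10^-5 = 8.017×10^6 Pa.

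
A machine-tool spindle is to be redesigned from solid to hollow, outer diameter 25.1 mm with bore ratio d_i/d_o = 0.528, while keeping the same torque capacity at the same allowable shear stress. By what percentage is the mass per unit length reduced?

Equal τ_max and T ⇒ the solid shaft needs d_s³ = d_o³(1−k⁴), so d_s = 25.1·(1−0.528⁴)^(1/3) = 24.43 mm.
Area ratio A_h/A_s = d_o²(1−k²)/d_s² = (1−k²)/(1−k⁴)^(2/3) = 0.7612.
Mass saving = 1 − 0.7612 = 23.9 %.

23.9 %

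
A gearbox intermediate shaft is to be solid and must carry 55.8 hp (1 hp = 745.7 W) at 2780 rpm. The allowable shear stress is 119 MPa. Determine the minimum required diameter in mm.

ω = 2π·2780/60 = 291.1 rad/s, so T = P/ω = 55.8×745.7 / 291.1 = 142.9 N·m.
For a solid shaft τ_max = 16T/(πd³), so d = (16T/(π τ_allow))^(1/3) = (16·142.9/(π·1.19×10^8))^(1/3) = 0.01829 m.

18.3 mm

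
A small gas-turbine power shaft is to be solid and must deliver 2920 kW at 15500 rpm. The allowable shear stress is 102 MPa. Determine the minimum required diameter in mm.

44.8 mm

ω = 2π·15500/60 = 1623 rad/s, so T = P/ω = 2920×10³ / 1623 = 1799 N·m.
For a solid shaft τ_max = 16T/(πd³), so d = (16T/(π τ_allow))^(1/3) = (16·1799/(π·1.02×10^8))^(1/3) = 0.04478 m.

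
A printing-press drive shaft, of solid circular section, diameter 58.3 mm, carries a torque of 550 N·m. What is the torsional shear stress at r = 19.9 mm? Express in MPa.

9.65 MPa

J = πd⁴/32 = π(0.0583)⁴/32 = 1.134×10^-6 m⁴.
Shear stress varies linearly with radius: τ = T·r/J = 550.0 × 0.0199 / 1.134×10^-6 = 9.650×10^6 Pa.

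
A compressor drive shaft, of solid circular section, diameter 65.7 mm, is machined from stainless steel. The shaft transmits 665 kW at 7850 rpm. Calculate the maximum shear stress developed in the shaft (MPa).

ω = 2π·7850/60 = 822.1 rad/s, so T = P/ω = 665×10³ / 822.1 = 809.0 N·m.
J = πd⁴/32 = π(0.0657)⁴/32 = 1.829×10^-6 m⁴.
τ_max = T·r/J = 809.0 × 0.0329 / 1.829×10^-6 = 1.453×10^7 Pa.

14.5 MPa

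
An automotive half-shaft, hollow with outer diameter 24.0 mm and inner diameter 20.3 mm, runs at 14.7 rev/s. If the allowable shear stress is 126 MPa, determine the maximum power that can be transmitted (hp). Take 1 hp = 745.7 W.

20.7 hp

J = π(d_o⁴ − d_i⁴)/32 = π(0.0240⁴ − 0.0203⁴)/32 = 1.590×10^-8 m⁴.
T_max = τ_allow·J/r = 1.26×10^8 × 1.590×10^-8 / 0.0120 = 167.0 N·m.
ω = 2π·14.7 = 92.36 rad/s, so P_max = T_max·ω = 1.542×10^4 W.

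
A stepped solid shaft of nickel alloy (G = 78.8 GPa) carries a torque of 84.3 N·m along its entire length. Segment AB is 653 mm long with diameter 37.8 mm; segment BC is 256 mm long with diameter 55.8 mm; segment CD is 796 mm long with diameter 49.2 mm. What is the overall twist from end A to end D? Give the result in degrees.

0.301°

J_AB = π(0.0378)⁴/32 = 2.00×10^-7 m⁴; J_BC = π(0.0558)⁴/32 = 9.52×10^-7 m⁴; J_CD = π(0.0492)⁴/32 = 5.75×10^-7 m⁴.
θ = (T/G)·Σ L_i/J_i = (84.30/78.8×10⁹)·(0.653/2.00×10^-7 + 0.256/9.52×10^-7 + 0.796/5.75×10^-7) = 5.253×10^-3 rad.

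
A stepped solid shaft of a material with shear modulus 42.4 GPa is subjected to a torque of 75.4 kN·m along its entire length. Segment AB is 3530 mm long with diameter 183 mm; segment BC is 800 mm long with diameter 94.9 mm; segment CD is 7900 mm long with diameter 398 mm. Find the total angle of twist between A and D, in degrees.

J_AB = π(0.183)⁴/32 = 1.10×10^-4 m⁴; J_BC = π(0.0949)⁴/32 = 7.96×10^-6 m⁴; J_CD = π(0.398)⁴/32 = 2.46×10^-3 m⁴.
θ = (T/G)·Σ L_i/J_i = (75400/42.4×10⁹)·(3.53/1.10×10^-4 + 0.800/7.96×10^-6 + 7.90/2.46×10^-3) = 0.2414 rad.

13.8°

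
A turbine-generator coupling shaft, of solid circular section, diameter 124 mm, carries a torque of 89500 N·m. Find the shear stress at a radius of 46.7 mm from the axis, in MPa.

180 MPa

J = πd⁴/32 = π(0.124)⁴/32 = 2.321×10^-5 m⁴.
Shear stress varies linearly with radius: τ = T·r/J = 89500 × 0.0467 / 2.321×10^-5 = 1.801×10^8 Pa.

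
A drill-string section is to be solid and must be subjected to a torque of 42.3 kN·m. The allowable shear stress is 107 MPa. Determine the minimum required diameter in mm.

For a solid shaft τ_max = 16T/(πd³), so d = (16T/(π τ_allow))^(1/3) = (16·42300/(π·1.07×10^8))^(1/3) = 0.1263 m.

126 mm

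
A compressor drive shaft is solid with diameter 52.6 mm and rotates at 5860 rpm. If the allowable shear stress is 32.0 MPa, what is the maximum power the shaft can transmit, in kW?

J = πd⁴/32 = π(0.0526)⁴/32 = 7.515×10^-7 m⁴.
T_max = τ_allow·J/r = 3.20×10^7 × 7.515×10^-7 / 0.0263 = 914.4 N·m.
ω = 2π·5860/60 = 613.7 rad/s, so P_max = T_max·ω = 5.611×10^5 W.

561 kW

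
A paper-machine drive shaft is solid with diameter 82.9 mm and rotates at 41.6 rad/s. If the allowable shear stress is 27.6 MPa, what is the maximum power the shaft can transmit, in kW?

128 kW

J = πd⁴/32 = π(0.0829)⁴/32 = 4.637×10^-6 m⁴.
T_max = τ_allow·J/r = 2.76×10^7 × 4.637×10^-6 / 0.0415 = 3087 N·m.
ω = 41.6 rad/s, so P_max = T_max·ω = 1.284×10^5 W.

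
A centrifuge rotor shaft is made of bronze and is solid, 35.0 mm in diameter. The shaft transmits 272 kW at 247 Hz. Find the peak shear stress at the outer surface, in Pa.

ω = 2π·247 = 1552 rad/s, so T = P/ω = 272×10³ / 1552 = 175.3 N·m.
J = πd⁴/32 = π(0.0350)⁴/32 = 1.473×10^-7 m⁴.
τ_max = T·r/J = 175.3 × 0.0175 / 1.473×10^-7 = 2.082×10^7 Pa.

2.08e7 Pa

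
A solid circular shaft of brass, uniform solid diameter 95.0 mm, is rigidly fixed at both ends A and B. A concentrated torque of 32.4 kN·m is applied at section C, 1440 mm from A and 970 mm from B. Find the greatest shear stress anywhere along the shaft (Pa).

With uniform GJ and both ends fixed, compatibility θ_AC = θ_CB gives T_A·a = T_B·b, together with T_A + T_B = T₀.
T_A = T₀·b/(a+b) = 32400·970/2410 = 13040 N·m; T_B = 19360 N·m.
τ in each portion: τ_AC = 7.75×10^7 Pa, τ_CB = 1.15×10^8 Pa; maximum is in CB.
τ_max = T_CB·r/J = 19360·0.0475/8.00×10^-6 = 1.150×10^8 Pa.

1.15e8 Pa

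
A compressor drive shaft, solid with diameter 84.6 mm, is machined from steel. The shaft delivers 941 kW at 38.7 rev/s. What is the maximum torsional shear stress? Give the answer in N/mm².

32.6 N/mm²

ω = 2π·38.7 = 243.2 rad/s, so T = P/ω = 941×10³ / 243.2 = 3870 N·m.
J = πd⁴/32 = π(0.0846)⁴/32 = 5.029×10^-6 m⁴.
τ_max = T·r/J = 3870 × 0.0423 / 5.029×10^-6 = 3.255×10^7 Pa.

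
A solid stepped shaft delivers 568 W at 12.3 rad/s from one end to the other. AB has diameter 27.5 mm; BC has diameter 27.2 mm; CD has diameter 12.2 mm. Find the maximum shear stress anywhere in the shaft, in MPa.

130 MPa

ω = 12.3 rad/s, so T = P/ω = 568 / 12.30 = 46.18 N·m.
Under the same torque, τ_max = 16T/(πd³) is largest where d is smallest — segment CD (d = 12.2 mm).
τ_max = 16·46.18/(π·(0.0122)³) = 1.295×10^8 Pa.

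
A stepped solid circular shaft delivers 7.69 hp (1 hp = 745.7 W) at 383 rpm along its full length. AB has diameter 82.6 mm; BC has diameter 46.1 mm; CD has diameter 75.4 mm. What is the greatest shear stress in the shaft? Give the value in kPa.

7430 kPa

ω = 2π·383/60 = 40.11 rad/s, so T = P/ω = 7.69×745.7 / 40.11 = 143.0 N·m.
Under the same torque, τ_max = 16T/(πd³) is largest where d is smallest — segment BC (d = 46.1 mm).
τ_max = 16·143.0/(π·(0.0461)³) = 7.432×10^6 Pa.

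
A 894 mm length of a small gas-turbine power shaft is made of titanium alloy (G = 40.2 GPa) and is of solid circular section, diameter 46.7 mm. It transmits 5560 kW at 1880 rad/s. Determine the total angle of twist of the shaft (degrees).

8.07°

ω = 1880 rad/s, so T = P/ω = 5560×10³ / 1880 = 2957 N·m.
J = πd⁴/32 = π(0.0467)⁴/32 = 4.669×10^-7 m⁴.
θ = T·L/(G·J) = 2957 × 0.894 / (40.2×10⁹ × 4.669×10^-7) = 0.1409 rad.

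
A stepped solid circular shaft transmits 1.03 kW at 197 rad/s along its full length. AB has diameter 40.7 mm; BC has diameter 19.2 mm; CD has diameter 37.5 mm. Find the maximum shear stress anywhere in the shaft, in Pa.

3.76e6 Pa

ω = 197 rad/s, so T = P/ω = 1.03×10³ / 197.0 = 5.228 N·m.
Under the same torque, τ_max = 16T/(πd³) is largest where d is smallest — segment BC (d = 19.2 mm).
τ_max = 16·5.228/(π·(0.0192)³) = 3.762×10^6 Pa.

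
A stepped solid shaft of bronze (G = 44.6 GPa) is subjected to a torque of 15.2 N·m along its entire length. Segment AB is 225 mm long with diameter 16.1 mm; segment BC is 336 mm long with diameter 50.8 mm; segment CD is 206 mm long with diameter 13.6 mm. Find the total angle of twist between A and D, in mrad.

32.7 mrad

J_AB = π(0.0161)⁴/32 = 6.60×10^-9 m⁴; J_BC = π(0.0508)⁴/32 = 6.54×10^-7 m⁴; J_CD = π(0.0136)⁴/32 = 3.36×10^-9 m⁴.
θ = (T/G)·Σ L_i/J_i = (15.20/44.6×10⁹)·(0.225/6.60×10^-9 + 0.336/6.54×10^-7 + 0.206/3.36×10^-9) = 0.03270 rad.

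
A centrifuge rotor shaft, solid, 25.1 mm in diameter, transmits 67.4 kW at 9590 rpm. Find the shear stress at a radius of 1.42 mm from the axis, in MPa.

ω = 2π·9590/60 = 1004 rad/s, so T = P/ω = 67.4×10³ / 1004 = 67.11 N·m.
J = πd⁴/32 = π(0.0251)⁴/32 = 3.897×10^-8 m⁴.
Shear stress varies linearly with radius: τ = T·r/J = 67.11 × 0.00142 / 3.897×10^-8 = 2.446×10^6 Pa.

2.45 MPa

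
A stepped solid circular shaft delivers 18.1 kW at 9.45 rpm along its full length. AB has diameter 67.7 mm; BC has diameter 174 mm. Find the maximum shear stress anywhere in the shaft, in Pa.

ω = 2π·9.45/60 = 0.9896 rad/s, so T = P/ω = 18.1×10³ / 0.9896 = 18290 N·m.
Under the same torque, τ_max = 16T/(πd³) is largest where d is smallest — segment AB (d = 67.7 mm).
τ_max = 16·18290/(π·(0.0677)³) = 3.002×10^8 Pa.

3.00e8 Pa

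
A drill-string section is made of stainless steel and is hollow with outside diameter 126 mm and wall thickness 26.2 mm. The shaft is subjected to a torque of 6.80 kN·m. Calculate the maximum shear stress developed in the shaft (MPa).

J = π(d_o⁴ − d_i⁴)/32 = π(0.126⁴ − 0.0736⁴)/32 = 2.186×10^-5 m⁴.
τ_max = T·r/J = 6800 × 0.0630 / 2.186×10^-5 = 1.959×10^7 Pa.

19.6 MPa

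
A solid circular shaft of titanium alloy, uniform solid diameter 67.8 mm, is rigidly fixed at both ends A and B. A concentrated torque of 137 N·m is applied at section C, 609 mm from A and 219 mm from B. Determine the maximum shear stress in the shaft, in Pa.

1.65e6 Pa

With uniform GJ and both ends fixed, compatibility θ_AC = θ_CB gives T_A·a = T_B·b, together with T_A + T_B = T₀.
T_A = T₀·b/(a+b) = 137.0·219/828.0 = 36.24 N·m; T_B = 100.8 N·m.
τ in each portion: τ_AC = 5.92×10^5 Pa, τ_CB = 1.65×10^6 Pa; maximum is in CB.
τ_max = T_CB·r/J = 100.8·0.0339/2.07×10^-6 = 1.647×10^6 Pa.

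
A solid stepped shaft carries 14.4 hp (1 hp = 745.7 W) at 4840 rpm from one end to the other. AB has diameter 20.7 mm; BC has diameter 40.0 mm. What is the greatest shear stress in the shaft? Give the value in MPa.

12.2 MPa

ω = 2π·4840/60 = 506.8 rad/s, so T = P/ω = 14.4×745.7 / 506.8 = 21.19 N·m.
Under the same torque, τ_max = 16T/(πd³) is largest where d is smallest — segment AB (d = 20.7 mm).
τ_max = 16·21.19/(π·(0.0207)³) = 1.216×10^7 Pa.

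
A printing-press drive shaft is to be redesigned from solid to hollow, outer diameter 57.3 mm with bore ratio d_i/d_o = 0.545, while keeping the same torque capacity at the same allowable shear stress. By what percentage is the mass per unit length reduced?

25.2 %

Equal τ_max and T ⇒ the solid shaft needs d_s³ = d_o³(1−k⁴), so d_s = 57.3·(1−0.545⁴)^(1/3) = 55.56 mm.
Area ratio A_h/A_s = d_o²(1−k²)/d_s² = (1−k²)/(1−k⁴)^(2/3) = 0.7476.
Mass saving = 1 − 0.7476 = 25.2 %.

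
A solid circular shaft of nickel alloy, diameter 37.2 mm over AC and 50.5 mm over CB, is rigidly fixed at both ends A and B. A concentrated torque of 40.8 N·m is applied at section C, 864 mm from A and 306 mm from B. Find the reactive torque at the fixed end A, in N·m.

3.85 N·m

Compatibility: T_A·a/J_AC = T_B·b/J_CB with T_A + T_B = T₀.
J_AC = 1.88×10^-7 m⁴, J_CB = 6.39×10^-7 m⁴, so T_A = T₀·(J_AC/a)/((J_AC/a)+(J_CB/b)) = 3.853 N·m, T_B = 36.95 N·m.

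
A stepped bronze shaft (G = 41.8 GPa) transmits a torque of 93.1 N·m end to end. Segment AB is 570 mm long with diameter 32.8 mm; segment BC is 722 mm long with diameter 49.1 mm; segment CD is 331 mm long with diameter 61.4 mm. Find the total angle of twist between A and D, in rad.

J_AB = π(0.0328)⁴/32 = 1.14×10^-7 m⁴; J_BC = π(0.0491)⁴/32 = 5.71×10^-7 m⁴; J_CD = π(0.0614)⁴/32 = 1.40×10^-6 m⁴.
θ = (T/G)·Σ L_i/J_i = (93.10/41.8×10⁹)·(0.570/1.14×10^-7 + 0.722/5.71×10^-7 + 0.331/1.40×10^-6) = 0.01452 rad.

0.0145 rad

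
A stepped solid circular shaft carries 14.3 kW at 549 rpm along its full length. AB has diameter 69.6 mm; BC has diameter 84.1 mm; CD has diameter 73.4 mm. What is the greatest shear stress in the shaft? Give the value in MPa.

3.76 MPa

ω = 2π·549/60 = 57.49 rad/s, so T = P/ω = 14.3×10³ / 57.49 = 248.7 N·m.
Under the same torque, τ_max = 16T/(πd³) is largest where d is smallest — segment AB (d = 69.6 mm).
τ_max = 16·248.7/(π·(0.0696)³) = 3.757×10^6 Pa.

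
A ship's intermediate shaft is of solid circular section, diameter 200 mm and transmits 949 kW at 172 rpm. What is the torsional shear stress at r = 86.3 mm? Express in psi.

ω = 2π·172/60 = 18.01 rad/s, so T = P/ω = 949×10³ / 18.01 = 52690 N·m.
J = πd⁴/32 = π(0.200)⁴/32 = 1.571×10^-4 m⁴.
Shear stress varies linearly with radius: τ = T·r/J = 52690 × 0.0863 / 1.571×10^-4 = 2.895×10^7 Pa.

4200 psi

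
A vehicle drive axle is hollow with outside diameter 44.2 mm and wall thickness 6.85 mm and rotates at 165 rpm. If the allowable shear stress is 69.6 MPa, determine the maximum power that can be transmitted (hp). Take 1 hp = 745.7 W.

21.1 hp

J = π(d_o⁴ − d_i⁴)/32 = π(0.0442⁴ − 0.0305⁴)/32 = 2.897×10^-7 m⁴.
T_max = τ_allow·J/r = 6.96×10^7 × 2.897×10^-7 / 0.0221 = 912.5 N·m.
ω = 2π·165/60 = 17.28 rad/s, so P_max = T_max·ω = 1.577×10^4 W.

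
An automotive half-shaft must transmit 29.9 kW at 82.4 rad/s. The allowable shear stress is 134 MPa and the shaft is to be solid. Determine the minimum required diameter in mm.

24.0 mm

ω = 82.4 rad/s, so T = P/ω = 29.9×10³ / 82.40 = 362.9 N·m.
For a solid shaft τ_max = 16T/(πd³), so d = (16T/(π τ_allow))^(1/3) = (16·362.9/(π·1.34×10^8))^(1/3) = 0.02398 m.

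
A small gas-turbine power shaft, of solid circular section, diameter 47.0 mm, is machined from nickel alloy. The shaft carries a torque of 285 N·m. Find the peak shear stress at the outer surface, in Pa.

J = πd⁴/32 = π(0.0470)⁴/32 = 4.791×10^-7 m⁴.
τ_max = T·r/J = 285.0 × 0.0235 / 4.791×10^-7 = 1.398×10^7 Pa.

1.40e7 Pa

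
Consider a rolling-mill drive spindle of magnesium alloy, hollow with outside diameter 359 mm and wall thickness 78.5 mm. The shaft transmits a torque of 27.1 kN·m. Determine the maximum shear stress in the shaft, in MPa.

3.32 MPa

J = π(d_o⁴ − d_i⁴)/32 = π(0.359⁴ − 0.202⁴)/32 = 1.467×10^-3 m⁴.
τ_max = T·r/J = 27100 × 0.179 / 1.467×10^-3 = 3.315×10^6 Pa.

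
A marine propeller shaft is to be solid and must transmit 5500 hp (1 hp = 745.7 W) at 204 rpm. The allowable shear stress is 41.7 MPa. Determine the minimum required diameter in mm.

ω = 2π·204/60 = 21.36 rad/s, so T = P/ω = 5500×745.7 / 21.36 = 192000 N·m.
For a solid shaft τ_max = 16T/(πd³), so d = (16T/(π τ_allow))^(1/3) = (16·192000/(π·4.17×10^7))^(1/3) = 0.2862 m.

286 mm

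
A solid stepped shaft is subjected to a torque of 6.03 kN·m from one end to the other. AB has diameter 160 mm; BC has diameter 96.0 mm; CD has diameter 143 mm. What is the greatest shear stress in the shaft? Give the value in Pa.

Under the same torque, τ_max = 16T/(πd³) is largest where d is smallest — segment BC (d = 96.0 mm).
τ_max = 16·6030/(π·(0.0960)³) = 3.471×10^7 Pa.

3.47e7 Pa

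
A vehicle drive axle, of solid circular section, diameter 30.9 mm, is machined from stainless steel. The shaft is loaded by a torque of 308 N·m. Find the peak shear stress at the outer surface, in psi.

7710 psi

J = πd⁴/32 = π(0.0309)⁴/32 = 8.950×10^-8 m⁴.
τ_max = T·r/J = 308.0 × 0.0154 / 8.950×10^-8 = 5.317×10^7 Pa.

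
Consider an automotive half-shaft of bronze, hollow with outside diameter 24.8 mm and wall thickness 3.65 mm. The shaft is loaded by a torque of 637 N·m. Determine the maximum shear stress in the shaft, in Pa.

J = π(d_o⁴ − d_i⁴)/32 = π(0.0248⁴ − 0.0175⁴)/32 = 2.793×10^-8 m⁴.
τ_max = T·r/J = 637.0 × 0.0124 / 2.793×10^-8 = 2.828×10^8 Pa.

2.83e8 Pa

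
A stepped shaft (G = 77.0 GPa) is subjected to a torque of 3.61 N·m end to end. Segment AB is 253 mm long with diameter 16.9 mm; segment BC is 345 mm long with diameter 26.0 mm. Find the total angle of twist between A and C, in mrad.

J_AB = π(0.0169)⁴/32 = 8.01×10^-9 m⁴; J_BC = π(0.0260)⁴/32 = 4.49×10^-8 m⁴.
θ = (T/G)·Σ L_i/J_i = (3.610/77.0×10⁹)·(0.253/8.01×10^-9 + 0.345/4.49×10^-8) = 1.842×10^-3 rad.

1.84 mrad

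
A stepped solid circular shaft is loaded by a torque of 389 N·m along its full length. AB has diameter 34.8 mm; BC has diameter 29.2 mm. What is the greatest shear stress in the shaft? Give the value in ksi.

Under the same torque, τ_max = 16T/(πd³) is largest where d is smallest — segment BC (d = 29.2 mm).
τ_max = 16·389.0/(π·(0.0292)³) = 7.957×10^7 Pa.

11.5 ksi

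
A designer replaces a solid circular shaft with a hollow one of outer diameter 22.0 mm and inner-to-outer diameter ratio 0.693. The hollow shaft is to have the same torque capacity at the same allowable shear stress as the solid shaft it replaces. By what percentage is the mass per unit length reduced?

38.1 %

Equal τ_max and T ⇒ the solid shaft needs d_s³ = d_o³(1−k⁴), so d_s = 22.0·(1−0.693⁴)^(1/3) = 20.16 mm.
Area ratio A_h/A_s = d_o²(1−k²)/d_s² = (1−k²)/(1−k⁴)^(2/3) = 0.6190.
Mass saving = 1 − 0.6190 = 38.1 %.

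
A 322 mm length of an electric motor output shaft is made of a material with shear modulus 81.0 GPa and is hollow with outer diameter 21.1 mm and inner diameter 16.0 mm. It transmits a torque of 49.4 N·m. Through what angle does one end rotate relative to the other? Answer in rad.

J = π(d_o⁴ − d_i⁴)/32 = π(0.0211⁴ − 0.0160⁴)/32 = 1.303×10^-8 m⁴.
θ = T·L/(G·J) = 49.40 × 0.322 / (81.0×10⁹ × 1.303×10^-8) = 0.01508 rad.

0.0151 rad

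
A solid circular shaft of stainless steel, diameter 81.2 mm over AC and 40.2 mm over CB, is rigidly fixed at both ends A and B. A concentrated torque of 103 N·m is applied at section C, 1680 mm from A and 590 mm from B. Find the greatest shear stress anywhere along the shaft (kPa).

1180 kPa

Compatibility: T_A·a/J_AC = T_B·b/J_CB with T_A + T_B = T₀.
J_AC = 4.27×10^-6 m⁴, J_CB = 2.56×10^-7 m⁴, so T_A = T₀·(J_AC/a)/((J_AC/a)+(J_CB/b)) = 87.95 N·m, T_B = 15.05 N·m.
τ in each portion: τ_AC = 8.37×10^5 Pa, τ_CB = 1.18×10^6 Pa; maximum is in CB.
τ_max = T_CB·r/J = 15.05·0.0201/2.56×10^-7 = 1.179×10^6 Pa.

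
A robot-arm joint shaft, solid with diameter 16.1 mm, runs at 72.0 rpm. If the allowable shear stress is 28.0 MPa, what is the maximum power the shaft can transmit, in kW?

0.173 kW

J = πd⁴/32 = π(0.0161)⁴/32 = 6.596×10^-9 m⁴.
T_max = τ_allow·J/r = 2.80×10^7 × 6.596×10^-9 / 0.00805 = 22.94 N·m.
ω = 2π·72.0/60 = 7.540 rad/s, so P_max = T_max·ω = 173.0 W.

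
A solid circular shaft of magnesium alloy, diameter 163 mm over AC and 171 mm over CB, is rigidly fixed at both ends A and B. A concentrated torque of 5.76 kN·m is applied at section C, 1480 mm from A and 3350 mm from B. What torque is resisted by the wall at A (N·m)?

3750 N·m

Compatibility: T_A·a/J_AC = T_B·b/J_CB with T_A + T_B = T₀.
J_AC = 6.93×10^-5 m⁴, J_CB = 8.39×10^-5 m⁴, so T_A = T₀·(J_AC/a)/((J_AC/a)+(J_CB/b)) = 3752 N·m, T_B = 2008 N·m.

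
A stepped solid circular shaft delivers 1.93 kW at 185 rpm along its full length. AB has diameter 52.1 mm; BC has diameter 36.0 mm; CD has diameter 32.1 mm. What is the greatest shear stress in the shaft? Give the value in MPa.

15.3 MPa

ω = 2π·185/60 = 19.37 rad/s, so T = P/ω = 1.93×10³ / 19.37 = 99.62 N·m.
Under the same torque, τ_max = 16T/(πd³) is largest where d is smallest — segment CD (d = 32.1 mm).
τ_max = 16·99.62/(π·(0.0321)³) = 1.534×10^7 Pa.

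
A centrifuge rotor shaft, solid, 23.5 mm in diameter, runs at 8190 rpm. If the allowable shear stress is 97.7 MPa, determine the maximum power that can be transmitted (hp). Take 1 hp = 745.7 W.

286 hp

J = πd⁴/32 = π(0.0235)⁴/32 = 2.994×10^-8 m⁴.
T_max = τ_allow·J/r = 9.77×10^7 × 2.994×10^-8 / 0.0118 = 249.0 N·m.
ω = 2π·8190/60 = 857.7 rad/s, so P_max = T_max·ω = 2.135×10^5 W.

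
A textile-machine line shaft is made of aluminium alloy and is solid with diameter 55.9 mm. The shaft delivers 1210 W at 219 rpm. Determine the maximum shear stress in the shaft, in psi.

223 psi

ω = 2π·219/60 = 22.93 rad/s, so T = P/ω = 1210 / 22.93 = 52.76 N·m.
J = πd⁴/32 = π(0.0559)⁴/32 = 9.586×10^-7 m⁴.
τ_max = T·r/J = 52.76 × 0.0279 / 9.586×10^-7 = 1.538×10^6 Pa.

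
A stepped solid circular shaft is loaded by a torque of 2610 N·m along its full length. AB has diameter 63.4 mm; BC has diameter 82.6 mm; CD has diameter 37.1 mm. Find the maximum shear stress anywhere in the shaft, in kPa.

Under the same torque, τ_max = 16T/(πd³) is largest where d is smallest — segment CD (d = 37.1 mm).
τ_max = 16·2610/(π·(0.0371)³) = 2.603×10^8 Pa.

260000 kPa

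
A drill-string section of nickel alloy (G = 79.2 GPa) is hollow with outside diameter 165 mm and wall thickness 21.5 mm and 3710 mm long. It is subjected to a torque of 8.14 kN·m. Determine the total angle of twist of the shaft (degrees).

0.428°

J = π(d_o⁴ − d_i⁴)/32 = π(0.165⁴ − 0.122⁴)/32 = 5.102×10^-5 m⁴.
θ = T·L/(G·J) = 8140 × 3.71 / (79.2×10⁹ × 5.102×10^-5) = 7.474×10^-3 rad.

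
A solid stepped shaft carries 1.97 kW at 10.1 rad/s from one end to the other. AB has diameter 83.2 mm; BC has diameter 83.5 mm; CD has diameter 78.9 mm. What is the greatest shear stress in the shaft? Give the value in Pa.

2.02e6 Pa

ω = 10.1 rad/s, so T = P/ω = 1.97×10³ / 10.10 = 195.0 N·m.
Under the same torque, τ_max = 16T/(πd³) is largest where d is smallest — segment CD (d = 78.9 mm).
τ_max = 16·195.0/(π·(0.0789)³) = 2.022×10^6 Pa.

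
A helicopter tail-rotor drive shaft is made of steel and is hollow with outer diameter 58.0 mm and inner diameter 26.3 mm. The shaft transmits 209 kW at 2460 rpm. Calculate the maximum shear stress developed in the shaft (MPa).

ω = 2π·2460/60 = 257.6 rad/s, so T = P/ω = 209×10³ / 257.6 = 811.3 N·m.
J = π(d_o⁴ − d_i⁴)/32 = π(0.0580⁴ − 0.0263⁴)/32 = 1.064×10^-6 m⁴.
τ_max = T·r/J = 811.3 × 0.0290 / 1.064×10^-6 = 2.211×10^7 Pa.

22.1 MPa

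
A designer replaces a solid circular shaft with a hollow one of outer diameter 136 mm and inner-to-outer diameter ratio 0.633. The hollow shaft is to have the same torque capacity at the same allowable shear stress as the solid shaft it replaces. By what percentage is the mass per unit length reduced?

32.7 %

Equal τ_max and T ⇒ the solid shaft needs d_s³ = d_o³(1−k⁴), so d_s = 136·(1−0.633⁴)^(1/3) = 128.3 mm.
Area ratio A_h/A_s = d_o²(1−k²)/d_s² = (1−k²)/(1−k⁴)^(2/3) = 0.6735.
Mass saving = 1 − 0.6735 = 32.7 %.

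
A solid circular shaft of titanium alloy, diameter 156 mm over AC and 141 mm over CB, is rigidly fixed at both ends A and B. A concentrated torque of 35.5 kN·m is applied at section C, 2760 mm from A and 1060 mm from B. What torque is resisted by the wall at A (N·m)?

13000 N·m

Compatibility: T_A·a/J_AC = T_B·b/J_CB with T_A + T_B = T₀.
J_AC = 5.81×10^-5 m⁴, J_CB = 3.88×10^-5 m⁴, so T_A = T₀·(J_AC/a)/((J_AC/a)+(J_CB/b)) = 12970 N·m, T_B = 22530 N·m.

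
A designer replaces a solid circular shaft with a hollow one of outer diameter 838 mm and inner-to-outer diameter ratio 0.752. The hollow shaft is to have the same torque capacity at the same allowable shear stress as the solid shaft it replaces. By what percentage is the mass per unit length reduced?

43.8 %

Equal τ_max and T ⇒ the solid shaft needs d_s³ = d_o³(1−k⁴), so d_s = 838·(1−0.752⁴)^(1/3) = 737.0 mm.
Area ratio A_h/A_s = d_o²(1−k²)/d_s² = (1−k²)/(1−k⁴)^(2/3) = 0.5618.
Mass saving = 1 − 0.5618 = 43.8 %.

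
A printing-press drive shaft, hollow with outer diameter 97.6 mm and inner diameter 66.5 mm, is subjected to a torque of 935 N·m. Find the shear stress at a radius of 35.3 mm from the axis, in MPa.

4.72 MPa

J = π(d_o⁴ − d_i⁴)/32 = π(0.0976⁴ − 0.0665⁴)/32 = 6.988×10^-6 m⁴.
Shear stress varies linearly with radius: τ = T·r/J = 935.0 × 0.0353 / 6.988×10^-6 = 4.723×10^6 Pa.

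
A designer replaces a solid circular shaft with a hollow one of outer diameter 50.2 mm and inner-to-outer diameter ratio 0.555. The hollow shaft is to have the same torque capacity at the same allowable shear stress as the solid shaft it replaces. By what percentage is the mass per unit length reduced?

Equal τ_max and T ⇒ the solid shaft needs d_s³ = d_o³(1−k⁴), so d_s = 50.2·(1−0.555⁴)^(1/3) = 48.56 mm.
Area ratio A_h/A_s = d_o²(1−k²)/d_s² = (1−k²)/(1−k⁴)^(2/3) = 0.7395.
Mass saving = 1 − 0.7395 = 26.0 %.

26.0 %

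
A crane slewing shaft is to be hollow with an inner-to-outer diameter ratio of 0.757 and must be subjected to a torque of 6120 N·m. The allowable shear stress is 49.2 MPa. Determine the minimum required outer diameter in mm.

For a hollow shaft with d_i/d_o = 0.757: τ_max = 16T/(π d_o³ (1−k⁴)), so d_o = [16T/(π τ_allow (1−k⁴))]^(1/3) = [16·6120/(π·4.92×10^7·0.6716)]^(1/3) = 0.09807 m.

98.1 mm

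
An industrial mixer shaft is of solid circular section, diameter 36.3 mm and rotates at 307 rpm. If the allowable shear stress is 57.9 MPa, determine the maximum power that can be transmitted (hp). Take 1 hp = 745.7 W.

J = πd⁴/32 = π(0.0363)⁴/32 = 1.705×10^-7 m⁴.
T_max = τ_allow·J/r = 5.79×10^7 × 1.705×10^-7 / 0.0181 = 543.8 N·m.
ω = 2π·307/60 = 32.15 rad/s, so P_max = T_max·ω = 1.748×10^4 W.

23.4 hp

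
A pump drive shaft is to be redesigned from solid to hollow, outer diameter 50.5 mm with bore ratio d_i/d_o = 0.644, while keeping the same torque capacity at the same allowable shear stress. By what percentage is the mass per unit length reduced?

33.6 %

Equal τ_max and T ⇒ the solid shaft needs d_s³ = d_o³(1−k⁴), so d_s = 50.5·(1−0.644⁴)^(1/3) = 47.42 mm.
Area ratio A_h/A_s = d_o²(1−k²)/d_s² = (1−k²)/(1−k⁴)^(2/3) = 0.6637.
Mass saving = 1 − 0.6637 = 33.6 %.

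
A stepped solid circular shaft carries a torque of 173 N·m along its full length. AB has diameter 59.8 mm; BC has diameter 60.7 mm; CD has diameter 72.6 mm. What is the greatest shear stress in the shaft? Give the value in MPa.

Under the same torque, τ_max = 16T/(πd³) is largest where d is smallest — segment AB (d = 59.8 mm).
τ_max = 16·173.0/(π·(0.0598)³) = 4.120×10^6 Pa.

4.12 MPa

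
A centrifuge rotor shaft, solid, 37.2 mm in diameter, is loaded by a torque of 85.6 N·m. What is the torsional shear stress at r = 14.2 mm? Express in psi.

J = πd⁴/32 = π(0.0372)⁴/32 = 1.880×10^-7 m⁴.
Shear stress varies linearly with radius: τ = T·r/J = 85.60 × 0.0142 / 1.880×10^-7 = 6.465×10^6 Pa.

938 psi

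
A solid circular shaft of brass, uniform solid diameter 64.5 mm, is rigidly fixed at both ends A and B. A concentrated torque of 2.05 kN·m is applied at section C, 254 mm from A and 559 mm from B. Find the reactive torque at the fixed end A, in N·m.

1410 N·m

With uniform GJ and both ends fixed, compatibility θ_AC = θ_CB gives T_A·a = T_B·b, together with T_A + T_B = T₀.
T_A = T₀·b/(a+b) = 2050·559/813.0 = 1410 N·m; T_B = 640.5 N·m.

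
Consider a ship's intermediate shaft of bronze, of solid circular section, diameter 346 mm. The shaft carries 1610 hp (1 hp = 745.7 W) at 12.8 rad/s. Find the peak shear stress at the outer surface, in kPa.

ω = 12.8 rad/s, so T = P/ω = 1610×745.7 / 12.80 = 93800 N·m.
J = πd⁴/32 = π(0.346)⁴/32 = 1.407×10^-3 m⁴.
τ_max = T·r/J = 93800 × 0.173 / 1.407×10^-3 = 1.153×10^7 Pa.

11500 kPa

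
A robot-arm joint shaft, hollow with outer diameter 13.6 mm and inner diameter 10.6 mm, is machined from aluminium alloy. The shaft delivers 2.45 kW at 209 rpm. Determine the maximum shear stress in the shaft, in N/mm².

ω = 2π·209/60 = 21.89 rad/s, so T = P/ω = 2.45×10³ / 21.89 = 111.9 N·m.
J = π(d_o⁴ − d_i⁴)/32 = π(0.0136⁴ − 0.0106⁴)/32 = 2.119×10^-9 m⁴.
τ_max = T·r/J = 111.9 × 0.00680 / 2.119×10^-9 = 3.592×10^8 Pa.

359 N/mm²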